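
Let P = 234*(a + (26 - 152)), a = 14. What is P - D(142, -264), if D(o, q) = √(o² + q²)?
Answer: -26208 - 2*√22465 ≈ -26508.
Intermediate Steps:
P = -26208 (P = 234*(14 + (26 - 152)) = 234*(14 - 126) = 234*(-112) = -26208)
P - D(142, -264) = -26208 - √(142² + (-264)²) = -26208 - √(20164 + 69696) = -26208 - √89860 = -26208 - 2*√22465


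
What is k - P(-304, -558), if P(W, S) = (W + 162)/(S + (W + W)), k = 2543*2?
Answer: 2965067/583 ≈ 5085.9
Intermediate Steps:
k = 5086
P(W, S) = (162 + W)/(S + 2*W)
k - P(-304, -558) = 5086 - (162 - 304)/(-558 + 2*(-304)) = 5086 - (-142)/(-558 - 608) = 5086 - (-142)/(-1166) = 5086 - (-1)*(-142)/1166 = 5086 - 1*71/583 = 5086 - 71/583 = 2965067/583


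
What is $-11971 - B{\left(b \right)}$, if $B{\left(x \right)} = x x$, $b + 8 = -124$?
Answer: $-29395$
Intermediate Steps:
$b = -132$ ($b = -8 - 124 = -132$)
$B{\left(x \right)} = x^{2}$
$-11971 - B{\left(b \right)} = -11971 - \left(-132\right)^{2} = -11971 - 17424 = -29395$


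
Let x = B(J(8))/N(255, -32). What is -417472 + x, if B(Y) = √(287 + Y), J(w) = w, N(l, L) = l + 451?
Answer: -417472 + √295/706 ≈ -4.1747e+5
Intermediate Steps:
N(l, L) = 451 + l
x = √295/706 (x = √(287 + 8)/(451 + 255) = √295/706 ≈ 0.024328)
-417472 + x = -417472 + √295/706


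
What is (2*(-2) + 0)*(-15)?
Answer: 60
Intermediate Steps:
(2*(-2) + 0)*(-15) = (-4 + 0)*(-15) = -4*(-15) = 60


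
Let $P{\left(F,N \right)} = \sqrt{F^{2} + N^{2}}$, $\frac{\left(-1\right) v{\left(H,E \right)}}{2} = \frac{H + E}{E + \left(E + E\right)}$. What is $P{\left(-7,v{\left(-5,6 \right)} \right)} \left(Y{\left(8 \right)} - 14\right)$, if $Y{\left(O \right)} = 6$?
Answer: $- \frac{8 \sqrt{3970}}{9} \approx -56.007$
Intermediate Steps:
$v{\left(H,E \right)} = - \frac{2 \left(E + H\right)}{3 E}$ ($v{\left(H,E \right)} = - 2 \frac{H + E}{E + \left(E + E\right)} = - 2 \frac{E + H}{E + 2 E} = - 2 \frac{E + H}{3 E} = - \frac{2 \left(E + H\right)}{3 E}$)
$P{\left(-7,v{\left(-5,6 \right)} \right)} \left(Y{\left(8 \right)} - 14\right) = \sqrt{\left(-7\right)^{2} + \left(\frac{2 \left(\left(-1\right) 6 - -5\right)}{3 \cdot 6}\right)^{2}} \left(6 - 14\right) = \sqrt{49 + \left(\frac{2}{3} \cdot \frac{1}{6} \left(-6 + 5\right)\right)^{2}} \left(-8\right) = \sqrt{49 + \left(\frac{2}{3} \cdot \frac{1}{6} \left(-1\right)\right)^{2}} \left(-8\right) = \sqrt{49 + \left(- \frac{1}{9}\right)^{2}} \left(-8\right) = \sqrt{49 + \frac{1}{81}} \left(-8\right) = \sqrt{\frac{3970}{81}} \left(-8\right) = \frac{\sqrt{3970}}{9} \left(-8\right) = - \frac{8 \sqrt{3970}}{9}$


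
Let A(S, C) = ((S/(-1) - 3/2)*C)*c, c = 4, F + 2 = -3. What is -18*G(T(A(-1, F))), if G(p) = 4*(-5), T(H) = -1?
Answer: 360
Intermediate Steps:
F = -5 (F = -2 - 3 = -5)
A(S, C) = 4*C*(-3/2 - S) (A(S, C) = ((S/(-1) - 3/2)*C)*4 = ((S*(-1) - 3*½)*C)*4 = ((-S - 3/2)*C)*4 = ((-3/2 - S)*C)*4 = (C*(-3/2 - S))*4 = 4*C*(-3/2 - S))
G(p) = -20
-18*G(T(A(-1, F))) = -18*(-20) = 360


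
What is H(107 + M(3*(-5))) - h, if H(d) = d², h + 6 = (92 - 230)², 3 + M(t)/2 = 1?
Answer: -8429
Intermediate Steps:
M(t) = -4 (M(t) = -6 + 2*1 = -6 + 2 = -4)
h = 19038 (h = -6 + (92 - 230)² = -6 + (-138)² = -6 + 19044 = 19038)
H(107 + M(3*(-5))) - h = (107 - 4)² - 1*19038 = 103² - 19038 = 10609 - 19038 = -8429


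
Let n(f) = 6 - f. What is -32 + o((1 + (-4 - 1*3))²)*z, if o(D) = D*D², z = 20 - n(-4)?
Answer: 466528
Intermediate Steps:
z = 10 (z = 20 - (6 - 1*(-4)) = 20 - (6 + 4) = 20 - 1*10 = 20 - 10 = 10)
o(D) = D³
-32 + o((1 + (-4 - 1*3))²)*z = -32 + ((1 + (-4 - 1*3))²)³*10 = -32 + ((1 + (-4 - 3))²)³*10 = -32 + ((1 - 7)²)³*10 = -32 + ((-6)²)³*10 = -32 + 36³*10 = -32 + 46656*10 = -32 + 466560 = 466528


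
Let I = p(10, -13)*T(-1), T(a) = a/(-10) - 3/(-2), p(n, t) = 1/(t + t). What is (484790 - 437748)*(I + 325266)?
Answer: 994575418012/65 ≈ 1.5301e+10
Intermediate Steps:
p(n, t) = 1/(2*t)
T(a) = 3/2 - a/10 (T(a) = a*(-⅒) - 3*(-½) = -a/10 + 3/2 = 3/2 - a/10)
I = -4/65 (I = ((½)/(-13))*(3/2 - ⅒*(-1)) = ((½)*(-1/13))*(3/2 + ⅒) = -1/26*8/5 = -4/65 ≈ -0.061538)
(484790 - 437748)*(I + 325266) = (484790 - 437748)*(-4/65 + 325266) = 47042*(21142286/65) = 994575418012/65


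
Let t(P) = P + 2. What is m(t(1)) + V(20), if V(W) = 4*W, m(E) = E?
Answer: 83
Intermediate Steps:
t(P) = 2 + P
m(t(1)) + V(20) = (2 + 1) + 4*20 = 3 + 80 = 83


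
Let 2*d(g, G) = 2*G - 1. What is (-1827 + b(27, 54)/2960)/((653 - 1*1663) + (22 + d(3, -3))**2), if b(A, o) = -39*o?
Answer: 2705013/988270 ≈ 2.7371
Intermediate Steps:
d(g, G) = -1/2 + G (d(g, G) = (2*G - 1)/2 = (-1 + 2*G)/2 = -1/2 + G)
(-1827 + b(27, 54)/2960)/((653 - 1*1663) + (22 + d(3, -3))**2) = (-1827 - 39*54/2960)/((653 - 1*1663) + (22 + (-1/2 - 3))**2) = (-1827 - 2106*1/2960)/((653 - 1663) + (22 - 7/2)**2) = (-1827 - 1053/1480)/(-1010 + (37/2)**2) = -2705013/(1480*(-1010 + 1369/4)) = -2705013/(1480*(-2671/4)) = -2705013/1480*(-4/2671) = 2705013/988270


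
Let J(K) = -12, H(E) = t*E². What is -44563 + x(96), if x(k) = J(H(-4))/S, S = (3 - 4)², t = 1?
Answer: -44575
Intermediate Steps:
S = 1 (S = (-1)² = 1)
H(E) = E² (H(E) = 1*E² = E²)
x(k) = -12 (x(k) = -12/1 = -12*1 = -12)
-44563 + x(96) = -44563 - 12 = -44575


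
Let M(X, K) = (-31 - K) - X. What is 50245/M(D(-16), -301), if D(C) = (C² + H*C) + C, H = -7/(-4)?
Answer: 50245/58 ≈ 866.29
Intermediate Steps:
H = 7/4 (H = -7*(-¼) = 7/4 ≈ 1.7500)
D(C) = C² + 11*C/4 (D(C) = (C² + 7*C/4) + C = C² + 11*C/4)
M(X, K) = -31 - K - X
50245/M(D(-16), -301) = 50245/(-31 - 1*(-301) - (-16)*(11 + 4*(-16))/4) = 50245/(-31 + 301 - (-16)*(11 - 64)/4) = 50245/(-31 + 301 - (-16)*(-53)/4) = 50245/(-31 + 301 - 1*212) = 50245/(-31 + 301 - 212) = 50245/58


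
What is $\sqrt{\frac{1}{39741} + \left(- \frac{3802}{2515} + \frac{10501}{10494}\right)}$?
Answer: $\frac{i \sqrt{6940701329854908302830}}{116540085090} \approx 0.71487 i$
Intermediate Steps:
$\sqrt{\frac{1}{39741} + \left(- \frac{3802}{2515} + \frac{10501}{10494}\right)} = \sqrt{\frac{1}{39741} - \frac{13488173}{26392410}} = \sqrt{- \frac{178669030261}{349620255270}} = \frac{i \sqrt{6940701329854908302830}}{116540085090}$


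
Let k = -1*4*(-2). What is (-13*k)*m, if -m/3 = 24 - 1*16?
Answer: 2496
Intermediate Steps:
m = -24 (m = -3*(24 - 1*16) = -3*(24 - 16) = -3*8 = -24)
k = 8 (k = -4*(-2) = 8)
(-13*k)*m = -13*8*(-24) = -104*(-24) = 2496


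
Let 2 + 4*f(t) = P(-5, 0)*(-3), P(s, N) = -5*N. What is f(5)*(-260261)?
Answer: 260261/2 ≈ 1.3013e+5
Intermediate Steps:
f(t) = -½ (f(t) = -½ + (-5*0*(-3))/4 = -½ + (0*(-3))/4 = -½ + (¼)*0 = -½ + 0 = -½)
f(5)*(-260261) = -½*(-260261) = 260261/2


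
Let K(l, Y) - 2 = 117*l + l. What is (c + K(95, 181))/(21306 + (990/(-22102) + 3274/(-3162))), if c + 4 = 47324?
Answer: 255662376423/93057924251 ≈ 2.7473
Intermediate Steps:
c = 47320 (c = -4 + 47324 = 47320)
K(l, Y) = 2 + 118*l (K(l, Y) = 2 + (117*l + l) = 2 + 118*l)
(c + K(95, 181))/(21306 + (990/(-22102) + 3274/(-3162))) = (47320 + (2 + 118*95))/(21306 + (990/(-22102) + 3274/(-3162))) = (47320 + (2 + 11210))/(21306 + (990*(-1/22102) + 3274*(-1/3162))) = (47320 + 11212)/(21306 + (-495/11051 - 1637/1581)) = 58532/(21306 - 18873082/17471631) = 58532/(372231697004/17471631) = 58532*(17471631/372231697004) = 255662376423/93057924251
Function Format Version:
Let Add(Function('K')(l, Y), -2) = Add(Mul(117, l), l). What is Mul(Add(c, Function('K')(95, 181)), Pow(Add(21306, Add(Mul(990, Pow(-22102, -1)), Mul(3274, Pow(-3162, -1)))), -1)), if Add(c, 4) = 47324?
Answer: Rational(255662376423, 93057924251) ≈ 2.7473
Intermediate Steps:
c = 47320 (c = Add(-4, 47324) = 47320)
Function('K')(l, Y) = Add(2, Mul(118, l)) (Function('K')(l, Y) = Add(2, Add(Mul(117, l), l)) = Add(2, Mul(118, l)))
Mul(Add(c, Function('K')(95, 181)), Pow(Add(21306, Add(Mul(990, Pow(-22102, -1)), Mul(3274, Pow(-3162, -1)))), -1)) = Mul(Add(47320, Add(2, Mul(118, 95))), Pow(Add(21306, Add(Mul(990, Pow(-22102, -1)), Mul(3274, Pow(-3162, -1)))), -1)) = Mul(Add(47320, Add(2, 11210)), Pow(Add(21306, Add(Mul(990, Rational(-1, 22102)), Mul(3274, Rational(-1, 3162)))), -1)) = Mul(Add(47320, 11212), Pow(Add(21306, Add(Rational(-495, 11051), Rational(-1637, 1581))), -1)) = Mul(58532, Pow(Add(21306, Rational(-18873082, 17471631)), -1)) = Mul(58532, Pow(Rational(372231697004, 17471631), -1)) = Mul(58532, Rational(17471631, 372231697004)) = Rational(255662376423, 93057924251)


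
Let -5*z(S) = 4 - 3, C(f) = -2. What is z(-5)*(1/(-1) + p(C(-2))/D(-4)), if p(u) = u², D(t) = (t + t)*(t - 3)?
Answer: 13/70 ≈ 0.18571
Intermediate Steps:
D(t) = 2*t*(-3 + t) (D(t) = (2*t)*(-3 + t) = 2*t*(-3 + t))
z(S) = -⅕ (z(S) = -(4 - 3)/5 = -⅕*1 = -⅕)
z(-5)*(1/(-1) + p(C(-2))/D(-4)) = -(1/(-1) + (-2)²/((2*(-4)*(-3 - 4))))/5 = -(1*(-1) + 4/((2*(-4)*(-7))))/5 = -(-1 + 4/56)/5 = -(-1 + 4*(1/56))/5 = -(-1 + 1/14)/5 = -⅕*(-13/14) = 13/70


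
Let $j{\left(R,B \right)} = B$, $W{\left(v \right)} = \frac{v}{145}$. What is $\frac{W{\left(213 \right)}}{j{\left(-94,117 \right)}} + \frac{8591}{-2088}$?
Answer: $- \frac{556711}{135720} \approx -4.1019$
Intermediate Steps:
$W{\left(v \right)} = \frac{v}{145}$ ($W{\left(v \right)} = v \frac{1}{145} = \frac{v}{145}$)
$\frac{W{\left(213 \right)}}{j{\left(-94,117 \right)}} + \frac{8591}{-2088} = \frac{\frac{1}{145} \cdot 213}{117} + \frac{8591}{-2088} = \frac{213}{145} \cdot \frac{1}{117} + 8591 \left(- \frac{1}{2088}\right) = \frac{71}{5655} - \frac{8591}{2088} = - \frac{556711}{135720}$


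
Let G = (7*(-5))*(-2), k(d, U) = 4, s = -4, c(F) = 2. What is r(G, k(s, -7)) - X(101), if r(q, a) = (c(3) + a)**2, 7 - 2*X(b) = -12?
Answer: 53/2 ≈ 26.500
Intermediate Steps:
X(b) = 19/2 (X(b) = 7/2 - 1/2*(-12) = 7/2 + 6 = 19/2)
G = 70 (G = -35*(-2) = 70)
r(q, a) = (2 + a)**2
r(G, k(s, -7)) - X(101) = (2 + 4)**2 - 1*19/2 = 6**2 - 19/2 = 36 - 19/2 = 53/2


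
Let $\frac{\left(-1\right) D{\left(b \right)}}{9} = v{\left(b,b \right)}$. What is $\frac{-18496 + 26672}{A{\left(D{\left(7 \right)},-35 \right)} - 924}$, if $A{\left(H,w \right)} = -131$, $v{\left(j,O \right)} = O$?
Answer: $- \frac{8176}{1055} \approx -7.7498$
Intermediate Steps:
$D{\left(b \right)} = - 9 b$
$\frac{-18496 + 26672}{A{\left(D{\left(7 \right)},-35 \right)} - 924} = \frac{-18496 + 26672}{-131 - 924} = \frac{8176}{-1055} = 8176 \left(- \frac{1}{1055}\right) = - \frac{8176}{1055}$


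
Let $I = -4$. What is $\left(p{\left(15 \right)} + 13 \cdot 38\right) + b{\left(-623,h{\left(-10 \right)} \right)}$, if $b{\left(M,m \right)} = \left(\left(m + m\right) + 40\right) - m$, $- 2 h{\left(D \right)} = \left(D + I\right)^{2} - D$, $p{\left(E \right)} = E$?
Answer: $446$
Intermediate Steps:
$h{\left(D \right)} = \frac{D}{2} - \frac{\left(-4 + D\right)^{2}}{2}$ ($h{\left(D \right)} = - \frac{\left(D - 4\right)^{2} - D}{2} = - \frac{\left(-4 + D\right)^{2} - D}{2} = \frac{D}{2} - \frac{\left(-4 + D\right)^{2}}{2}$)
$b{\left(M,m \right)} = 40 + m$ ($b{\left(M,m \right)} = \left(2 m + 40\right) - m = \left(40 + 2 m\right) - m = 40 + m$)
$\left(p{\left(15 \right)} + 13 \cdot 38\right) + b{\left(-623,h{\left(-10 \right)} \right)} = \left(15 + 13 \cdot 38\right) + \left(40 + \left(\frac{1}{2} \left(-10\right) - \frac{\left(-4 - 10\right)^{2}}{2}\right)\right) = \left(15 + 494\right) + \left(40 - \left(5 + \frac{\left(-14\right)^{2}}{2}\right)\right) = 509 + \left(40 - 103\right) = 509 - 63 = 446$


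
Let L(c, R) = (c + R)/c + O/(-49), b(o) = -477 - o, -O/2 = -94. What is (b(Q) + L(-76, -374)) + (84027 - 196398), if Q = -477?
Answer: -209230921/1862 ≈ -1.1237e+5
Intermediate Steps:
O = 188 (O = -2*(-94) = 188)
L(c, R) = -188/49 + (R + c)/c (L(c, R) = (c + R)/c + 188/(-49) = (R + c)/c + 188*(-1/49) = (R + c)/c - 188/49 = -188/49 + (R + c)/c)
(b(Q) + L(-76, -374)) + (84027 - 196398) = ((-477 - 1*(-477)) + (-139/49 - 374/(-76))) + (84027 - 196398) = ((-477 + 477) + (-139/49 - 374*(-1/76))) - 112371 = (0 + (-139/49 + 187/38)) - 112371 = (0 + 3881/1862) - 112371 = 3881/1862 - 112371 = -209230921/1862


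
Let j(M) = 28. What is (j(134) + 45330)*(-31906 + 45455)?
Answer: 614555542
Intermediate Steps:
(j(134) + 45330)*(-31906 + 45455) = (28 + 45330)*(-31906 + 45455) = 45358*13549 = 614555542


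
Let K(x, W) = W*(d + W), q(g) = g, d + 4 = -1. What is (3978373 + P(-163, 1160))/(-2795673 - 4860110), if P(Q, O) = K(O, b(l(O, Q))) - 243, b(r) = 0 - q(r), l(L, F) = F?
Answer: -4003884/7655783 ≈ -0.52299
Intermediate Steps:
d = -5 (d = -4 - 1 = -5)
b(r) = -r (b(r) = 0 - r = -r)
K(x, W) = W*(-5 + W)
P(Q, O) = -243 - Q*(-5 - Q) (P(Q, O) = (-Q)*(-5 - Q) - 243 = -Q*(-5 - Q) - 243 = -243 - Q*(-5 - Q))
(3978373 + P(-163, 1160))/(-2795673 - 4860110) = (3978373 + (-243 - 163*(5 - 163)))/(-2795673 - 4860110) = (3978373 + (-243 - 163*(-158)))/(-7655783) = (3978373 + (-243 + 25754))*(-1/7655783) = (3978373 + 25511)*(-1/7655783) = 4003884*(-1/7655783) = -4003884/7655783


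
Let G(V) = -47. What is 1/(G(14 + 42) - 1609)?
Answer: -1/1656 ≈ -0.00060386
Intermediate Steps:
1/(G(14 + 42) - 1609) = 1/(-47 - 1609) = 1/(-1656) = -1/1656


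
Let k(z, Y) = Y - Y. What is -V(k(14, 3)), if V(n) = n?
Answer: 0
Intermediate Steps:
k(z, Y) = 0
-V(k(14, 3)) = -1*0 = 0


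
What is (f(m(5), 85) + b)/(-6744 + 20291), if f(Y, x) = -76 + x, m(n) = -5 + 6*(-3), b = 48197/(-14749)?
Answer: 84544/199804703 ≈ 0.00042313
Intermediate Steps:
b = -48197/14749 (b = 48197*(-1/14749) = -48197/14749 ≈ -3.2678)
m(n) = -23 (m(n) = -5 - 18 = -23)
(f(m(5), 85) + b)/(-6744 + 20291) = ((-76 + 85) - 48197/14749)/(-6744 + 20291) = (9 - 48197/14749)/13547 = (84544/14749)*(1/13547) = 84544/199804703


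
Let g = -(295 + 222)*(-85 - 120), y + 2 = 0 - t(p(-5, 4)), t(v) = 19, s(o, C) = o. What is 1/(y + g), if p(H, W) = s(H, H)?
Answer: 1/105964 ≈ 9.4372e-6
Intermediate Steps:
p(H, W) = H
y = -21 (y = -2 + (0 - 1*19) = -2 + (0 - 19) = -2 - 19 = -21)
g = 105985 (g = -517*(-205) = -1*(-105985) = 105985)
1/(y + g) = 1/(-21 + 105985) = 1/105964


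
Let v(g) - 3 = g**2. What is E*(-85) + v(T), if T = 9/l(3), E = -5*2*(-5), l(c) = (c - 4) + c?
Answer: -16907/4 ≈ -4226.8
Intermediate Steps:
l(c) = -4 + 2*c (l(c) = (-4 + c) + c = -4 + 2*c)
E = 50 (E = -10*(-5) = 50)
T = 9/2 (T = 9/(-4 + 2*3) = 9/(-4 + 6) = 9/2 ≈ 4.5000)
v(g) = 3 + g**2
E*(-85) + v(T) = 50*(-85) + (3 + (9/2)**2) = -4250 + (3 + 81/4) = -4250 + 93/4 = -16907/4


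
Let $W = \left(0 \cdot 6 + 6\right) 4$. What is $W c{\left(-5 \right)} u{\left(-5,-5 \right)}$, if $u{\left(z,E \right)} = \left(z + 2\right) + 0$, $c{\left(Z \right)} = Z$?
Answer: $360$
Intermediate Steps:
$W = 24$ ($W = \left(0 + 6\right) 4 = 6 \cdot 4 = 24$)
$u{\left(z,E \right)} = 2 + z$ ($u{\left(z,E \right)} = \left(2 + z\right) + 0 = 2 + z$)
$W c{\left(-5 \right)} u{\left(-5,-5 \right)} = 24 \left(-5\right) \left(2 - 5\right) = \left(-120\right) \left(-3\right) = 360$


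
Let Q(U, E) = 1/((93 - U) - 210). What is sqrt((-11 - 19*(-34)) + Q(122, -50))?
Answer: 2*sqrt(9067899)/239 ≈ 25.199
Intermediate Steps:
Q(U, E) = 1/(-117 - U)
sqrt((-11 - 19*(-34)) + Q(122, -50)) = sqrt((-11 - 19*(-34)) - 1/(117 + 122)) = sqrt((-11 + 646) - 1/239) = sqrt(635 - 1*1/239) = sqrt(635 - 1/239) = sqrt(151764/239) = 2*sqrt(9067899)/239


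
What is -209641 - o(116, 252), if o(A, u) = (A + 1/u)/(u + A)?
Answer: -845273783/4032 ≈ -2.0964e+5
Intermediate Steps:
o(A, u) = (A + 1/u)/(A + u)
-209641 - o(116, 252) = -209641 - (1 + 116*252)/(252*(116 + 252)) = -209641 - (1 + 29232)/(252*368) = -209641 - 29233/(252*368) = -209641 - 1*1271/4032 = -209641 - 1271/4032 = -845273783/4032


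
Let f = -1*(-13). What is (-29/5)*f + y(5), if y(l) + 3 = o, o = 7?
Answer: -357/5 ≈ -71.400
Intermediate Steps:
y(l) = 4 (y(l) = -3 + 7 = 4)
f = 13
(-29/5)*f + y(5) = -29/5*13 + 4 = -377/5 + 4 = -357/5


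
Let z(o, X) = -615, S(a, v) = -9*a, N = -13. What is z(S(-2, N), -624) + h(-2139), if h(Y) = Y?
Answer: -2754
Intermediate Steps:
z(S(-2, N), -624) + h(-2139) = -615 - 2139 = -2754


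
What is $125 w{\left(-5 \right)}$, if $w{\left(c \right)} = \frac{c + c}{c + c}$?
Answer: $125$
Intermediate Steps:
$w{\left(c \right)} = 1$ ($w{\left(c \right)} = \frac{2 c}{2 c} = 2 c \frac{1}{2 c} = 1$)
$125 w{\left(-5 \right)} = 125 \cdot 1 = 125$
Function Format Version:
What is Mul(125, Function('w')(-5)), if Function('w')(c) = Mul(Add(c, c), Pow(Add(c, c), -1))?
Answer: 125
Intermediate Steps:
Function('w')(c) = 1 (Function('w')(c) = Mul(Mul(2, c), Pow(Mul(2, c), -1)) = Mul(Mul(2, c), Mul(Rational(1, 2), Pow(c, -1))) = 1)
Mul(125, Function('w')(-5)) = Mul(125, 1) = 125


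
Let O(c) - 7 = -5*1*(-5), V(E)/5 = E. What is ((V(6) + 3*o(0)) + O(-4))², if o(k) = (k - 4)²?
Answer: 12100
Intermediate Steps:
V(E) = 5*E
O(c) = 32 (O(c) = 7 - 5*1*(-5) = 7 - 5*(-5) = 7 + 25 = 32)
o(k) = (-4 + k)²
((V(6) + 3*o(0)) + O(-4))² = ((5*6 + 3*(-4 + 0)²) + 32)² = ((30 + 3*(-4)²) + 32)² = ((30 + 3*16) + 32)² = ((30 + 48) + 32)² = (78 + 32)² = 110² = 12100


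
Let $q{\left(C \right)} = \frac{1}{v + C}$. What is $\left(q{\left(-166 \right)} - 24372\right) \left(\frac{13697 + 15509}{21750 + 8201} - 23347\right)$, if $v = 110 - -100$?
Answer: $\frac{68167132714027}{119804} \approx 5.6899 \cdot 10^{8}$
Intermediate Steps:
$v = 210$ ($v = 110 + 100 = 210$)
$q{\left(C \right)} = \frac{1}{210 + C}$
$\left(q{\left(-166 \right)} - 24372\right) \left(\frac{13697 + 15509}{21750 + 8201} - 23347\right) = \left(\frac{1}{210 - 166} - 24372\right) \left(\frac{13697 + 15509}{21750 + 8201} - 23347\right) = \left(\frac{1}{44} - 24372\right) \left(\frac{29206}{29951} - 23347\right) = \left(\frac{1}{44} - 24372\right) \left(29206 \cdot \frac{1}{29951} - 23347\right) = - \frac{1072367 \left(\frac{29206}{29951} - 23347\right)}{44} = \left(- \frac{1072367}{44}\right) \left(- \frac{699236791}{29951}\right) = \frac{68167132714027}{119804}$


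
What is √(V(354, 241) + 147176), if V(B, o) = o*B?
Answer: √232490 ≈ 482.17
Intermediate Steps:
V(B, o) = B*o
√(V(354, 241) + 147176) = √(354*241 + 147176) = √(85314 + 147176) = √232490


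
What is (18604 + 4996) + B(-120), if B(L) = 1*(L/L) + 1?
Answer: 23602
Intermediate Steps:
B(L) = 2 (B(L) = 1*1 + 1 = 1 + 1 = 2)
(18604 + 4996) + B(-120) = (18604 + 4996) + 2 = 23600 + 2 = 23602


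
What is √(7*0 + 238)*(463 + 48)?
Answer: 511*√238 ≈ 7883.3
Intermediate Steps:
√(7*0 + 238)*(463 + 48) = √(0 + 238)*511 = √238*511 = 511*√238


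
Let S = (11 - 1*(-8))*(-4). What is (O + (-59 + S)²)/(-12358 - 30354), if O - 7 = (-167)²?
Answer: -46121/42712 ≈ -1.0798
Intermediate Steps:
O = 27896 (O = 7 + (-167)² = 7 + 27889 = 27896)
S = -76 (S = (11 + 8)*(-4) = 19*(-4) = -76)
(O + (-59 + S)²)/(-12358 - 30354) = (27896 + (-59 - 76)²)/(-12358 - 30354) = (27896 + (-135)²)/(-42712) = (27896 + 18225)*(-1/42712) = 46121*(-1/42712) = -46121/42712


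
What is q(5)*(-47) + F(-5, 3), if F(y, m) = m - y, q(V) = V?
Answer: -227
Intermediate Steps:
q(5)*(-47) + F(-5, 3) = 5*(-47) + (3 - 1*(-5)) = -235 + (3 + 5) = -235 + 8 = -227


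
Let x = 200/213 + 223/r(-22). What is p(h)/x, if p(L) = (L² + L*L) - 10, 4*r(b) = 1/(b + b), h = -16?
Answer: -53463/4179812 ≈ -0.012791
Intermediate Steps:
r(b) = 1/(8*b) (r(b) = 1/(4*(b + b)) = 1/(4*((2*b))) = (1/(2*b))/4 = 1/(8*b))
x = -8359624/213 (x = 200/213 + 223/(((⅛)/(-22))) = 200*(1/213) + 223/(((⅛)*(-1/22))) = 200/213 + 223/(-1/176) = 200/213 + 223*(-176) = 200/213 - 39248 = -8359624/213 ≈ -39247.)
p(L) = -10 + 2*L² (p(L) = (L² + L²) - 10 = 2*L² - 10 = -10 + 2*L²)
p(h)/x = (-10 + 2*(-16)²)/(-8359624/213) = (-10 + 2*256)*(-213/8359624) = (-10 + 512)*(-213/8359624) = 502*(-213/8359624) = -53463/4179812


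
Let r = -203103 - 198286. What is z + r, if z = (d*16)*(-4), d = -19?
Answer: -400173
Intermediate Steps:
z = 1216 (z = -19*16*(-4) = -304*(-4) = 1216)
r = -401389
z + r = 1216 - 401389 = -400173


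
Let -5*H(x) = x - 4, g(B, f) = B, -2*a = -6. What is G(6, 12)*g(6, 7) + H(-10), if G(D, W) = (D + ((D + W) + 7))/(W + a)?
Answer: 76/5 ≈ 15.200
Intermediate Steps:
a = 3 (a = -½*(-6) = 3)
H(x) = ⅘ - x/5 (H(x) = -(x - 4)/5 = -(-4 + x)/5 = ⅘ - x/5)
G(D, W) = (7 + W + 2*D)/(3 + W) (G(D, W) = (D + ((D + W) + 7))/(W + 3) = (D + (7 + D + W))/(3 + W) = (7 + W + 2*D)/(3 + W))
G(6, 12)*g(6, 7) + H(-10) = ((7 + 12 + 2*6)/(3 + 12))*6 + (⅘ - ⅕*(-10)) = ((7 + 12 + 12)/15)*6 + (⅘ + 2) = ((1/15)*31)*6 + 14/5 = (31/15)*6 + 14/5 = 62/5 + 14/5 = 76/5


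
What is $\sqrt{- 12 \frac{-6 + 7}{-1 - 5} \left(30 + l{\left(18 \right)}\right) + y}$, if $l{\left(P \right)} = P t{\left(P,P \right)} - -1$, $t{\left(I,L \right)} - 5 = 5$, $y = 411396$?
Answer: $\sqrt{411818} \approx 641.73$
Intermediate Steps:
$t{\left(I,L \right)} = 10$ ($t{\left(I,L \right)} = 5 + 5 = 10$)
$l{\left(P \right)} = 1 + 10 P$ ($l{\left(P \right)} = P 10 - -1 = 10 P + 1 = 1 + 10 P$)
$\sqrt{- 12 \frac{-6 + 7}{-1 - 5} \left(30 + l{\left(18 \right)}\right) + y} = \sqrt{- 12 \frac{-6 + 7}{-1 - 5} \left(30 + \left(1 + 10 \cdot 18\right)\right) + 411396} = \sqrt{- 12 \cdot 1 \frac{1}{-6} \left(30 + \left(1 + 180\right)\right) + 411396} = \sqrt{- 12 \cdot 1 \left(- \frac{1}{6}\right) \left(30 + 181\right) + 411396} = \sqrt{\left(-12\right) \left(- \frac{1}{6}\right) 211 + 411396} = \sqrt{2 \cdot 211 + 411396} = \sqrt{422 + 411396} = \sqrt{411818}$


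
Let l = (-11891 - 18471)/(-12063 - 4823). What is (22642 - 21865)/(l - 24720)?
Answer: -6560211/208695779 ≈ -0.031434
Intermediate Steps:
l = 15181/8443 (l = -30362/(-16886) = -30362*(-1/16886) = 15181/8443 ≈ 1.7981)
(22642 - 21865)/(l - 24720) = (22642 - 21865)/(15181/8443 - 24720) = 777/(-208695779/8443) = 777*(-8443/208695779) = -6560211/208695779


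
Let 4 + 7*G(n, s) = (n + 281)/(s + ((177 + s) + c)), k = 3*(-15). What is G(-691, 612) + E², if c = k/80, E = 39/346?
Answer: -11276675279/18777334884 ≈ -0.60055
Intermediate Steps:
k = -45
E = 39/346 (E = 39*(1/346) = 39/346 ≈ 0.11272)
c = -9/16 (c = -45/80 = -45*1/80 = -9/16 ≈ -0.56250)
G(n, s) = -4/7 + (281 + n)/(7*(2823/16 + 2*s)) (G(n, s) = -4/7 + ((n + 281)/(s + ((177 + s) - 9/16)))/7 = -4/7 + ((281 + n)/(s + (2823/16 + s)))/7 = -4/7 + ((281 + n)/(2823/16 + 2*s))/7 = -4/7 + (281 + n)/(7*(2823/16 + 2*s)))
G(-691, 612) + E² = 4*(-1699 - 32*612 + 4*(-691))/(7*(2823 + 32*612)) + (39/346)² = 4*(-1699 - 19584 - 2764)/(7*(2823 + 19584)) + 1521/119716 = (4/7)*(-24047)/22407 + 1521/119716 = (4/7)*(1/22407)*(-24047) + 1521/119716 = -96188/156849 + 1521/119716 = -11276675279/18777334884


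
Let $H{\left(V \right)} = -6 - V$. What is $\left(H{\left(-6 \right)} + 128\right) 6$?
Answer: $768$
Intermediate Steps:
$\left(H{\left(-6 \right)} + 128\right) 6 = \left(\left(-6 - -6\right) + 128\right) 6 = \left(\left(-6 + 6\right) + 128\right) 6 = \left(0 + 128\right) 6 = 128 \cdot 6 = 768$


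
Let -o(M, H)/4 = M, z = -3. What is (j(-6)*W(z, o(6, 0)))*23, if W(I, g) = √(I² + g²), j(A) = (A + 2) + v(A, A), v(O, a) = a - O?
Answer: -276*√65 ≈ -2225.2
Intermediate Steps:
o(M, H) = -4*M
j(A) = 2 + A (j(A) = (A + 2) + (A - A) = (2 + A) + 0 = 2 + A)
(j(-6)*W(z, o(6, 0)))*23 = ((2 - 6)*√((-3)² + (-4*6)²))*23 = -4*√(9 + (-24)²)*23 = -4*√(9 + 576)*23 = -12*√65*23 = -276*√65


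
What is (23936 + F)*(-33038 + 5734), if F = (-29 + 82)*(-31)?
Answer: -608688072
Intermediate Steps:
F = -1643 (F = 53*(-31) = -1643)
(23936 + F)*(-33038 + 5734) = (23936 - 1643)*(-33038 + 5734) = 22293*(-27304) = -608688072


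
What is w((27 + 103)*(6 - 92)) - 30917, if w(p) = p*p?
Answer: 124961483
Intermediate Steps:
w(p) = p**2
w((27 + 103)*(6 - 92)) - 30917 = ((27 + 103)*(6 - 92))**2 - 30917 = (130*(-86))**2 - 30917 = (-11180)**2 - 30917 = 124992400 - 30917 = 124961483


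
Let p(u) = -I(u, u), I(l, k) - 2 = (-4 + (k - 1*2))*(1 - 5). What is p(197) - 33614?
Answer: -32852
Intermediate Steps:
I(l, k) = 26 - 4*k (I(l, k) = 2 + (-4 + (k - 1*2))*(1 - 5) = 2 + (-4 + (k - 2))*(-4) = 2 + (-4 + (-2 + k))*(-4) = 2 + (-6 + k)*(-4) = 2 + (24 - 4*k) = 26 - 4*k)
p(u) = -26 + 4*u (p(u) = -(26 - 4*u) = -26 + 4*u)
p(197) - 33614 = (-26 + 4*197) - 33614 = (-26 + 788) - 33614 = 762 - 33614 = -32852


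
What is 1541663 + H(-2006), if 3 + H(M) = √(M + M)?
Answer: 1541660 + 2*I*√1003 ≈ 1.5417e+6 + 63.34*I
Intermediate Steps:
H(M) = -3 + √2*√M (H(M) = -3 + √(M + M) = -3 + √(2*M) = -3 + √2*√M)
1541663 + H(-2006) = 1541663 + (-3 + √2*√(-2006)) = 1541663 + (-3 + √2*(I*√2006)) = 1541663 + (-3 + 2*I*√1003) = 1541660 + 2*I*√1003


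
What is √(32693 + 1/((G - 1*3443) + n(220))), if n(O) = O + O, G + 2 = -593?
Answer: √423230627974/3598 ≈ 180.81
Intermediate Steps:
G = -595 (G = -2 - 593 = -595)
n(O) = 2*O
√(32693 + 1/((G - 1*3443) + n(220))) = √(32693 + 1/((-595 - 1*3443) + 2*220)) = √(32693 + 1/((-595 - 3443) + 440)) = √(32693 + 1/(-4038 + 440)) = √(32693 + 1/(-3598)) = √(32693 - 1/3598) = √(117629413/3598) = √423230627974/3598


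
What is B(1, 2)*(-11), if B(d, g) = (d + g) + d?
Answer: -44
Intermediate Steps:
B(d, g) = g + 2*d
B(1, 2)*(-11) = (2 + 2*1)*(-11) = (2 + 2)*(-11) = 4*(-11) = -44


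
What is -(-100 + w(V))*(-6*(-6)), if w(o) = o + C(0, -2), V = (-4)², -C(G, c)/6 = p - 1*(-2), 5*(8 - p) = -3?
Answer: 26568/5 ≈ 5313.6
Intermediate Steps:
p = 43/5 (p = 8 - ⅕*(-3) = 8 + ⅗ = 43/5 ≈ 8.6000)
C(G, c) = -318/5 (C(G, c) = -6*(43/5 - 1*(-2)) = -6*(43/5 + 2) = -6*53/5 = -318/5)
V = 16
w(o) = -318/5 + o (w(o) = o - 318/5 = -318/5 + o)
-(-100 + w(V))*(-6*(-6)) = -(-100 + (-318/5 + 16))*(-6*(-6)) = -(-100 - 238/5)*36 = -(-738)*36/5 = -1*(-26568/5) = 26568/5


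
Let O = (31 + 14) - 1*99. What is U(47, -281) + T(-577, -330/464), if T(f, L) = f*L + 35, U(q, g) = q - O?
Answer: 126757/232 ≈ 546.37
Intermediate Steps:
O = -54 (O = 45 - 99 = -54)
U(q, g) = 54 + q (U(q, g) = q - 1*(-54) = q + 54 = 54 + q)
T(f, L) = 35 + L*f (T(f, L) = L*f + 35 = 35 + L*f)
U(47, -281) + T(-577, -330/464) = (54 + 47) + (35 - 330/464*(-577)) = 101 + (35 - 330*1/464*(-577)) = 101 + (35 - 165/232*(-577)) = 101 + (35 + 95205/232) = 101 + 103325/232 = 126757/232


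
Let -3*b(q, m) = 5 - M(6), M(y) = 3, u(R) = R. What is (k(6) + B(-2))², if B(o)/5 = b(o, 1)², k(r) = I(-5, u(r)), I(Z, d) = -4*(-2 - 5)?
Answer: 73984/81 ≈ 913.38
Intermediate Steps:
I(Z, d) = 28 (I(Z, d) = -4*(-7) = 28)
b(q, m) = -⅔ (b(q, m) = -(5 - 1*3)/3 = -(5 - 3)/3 = -⅓*2 = -⅔)
k(r) = 28
B(o) = 20/9 (B(o) = 5*(-⅔)² = 5*(4/9) = 20/9)
(k(6) + B(-2))² = (28 + 20/9)² = (272/9)² = 73984/81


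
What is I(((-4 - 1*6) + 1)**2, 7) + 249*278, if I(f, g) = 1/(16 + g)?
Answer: 1592107/23 ≈ 69222.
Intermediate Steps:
I(((-4 - 1*6) + 1)**2, 7) + 249*278 = 1/(16 + 7) + 249*278 = 1/23 + 69222 = 1592107/23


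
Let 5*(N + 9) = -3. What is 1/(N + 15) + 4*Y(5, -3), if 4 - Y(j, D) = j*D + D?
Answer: 2381/27 ≈ 88.185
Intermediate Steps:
N = -48/5 (N = -9 + (⅕)*(-3) = -9 - ⅗ = -48/5 ≈ -9.6000)
Y(j, D) = 4 - D - D*j (Y(j, D) = 4 - (j*D + D) = 4 - (D*j + D) = 4 - (D + D*j) = 4 + (-D - D*j) = 4 - D - D*j)
1/(N + 15) + 4*Y(5, -3) = 1/(-48/5 + 15) + 4*(4 - 1*(-3) - 1*(-3)*5) = 1/(27/5) + 4*(4 + 3 + 15) = 5/27 + 4*22 = 5/27 + 88 = 2381/27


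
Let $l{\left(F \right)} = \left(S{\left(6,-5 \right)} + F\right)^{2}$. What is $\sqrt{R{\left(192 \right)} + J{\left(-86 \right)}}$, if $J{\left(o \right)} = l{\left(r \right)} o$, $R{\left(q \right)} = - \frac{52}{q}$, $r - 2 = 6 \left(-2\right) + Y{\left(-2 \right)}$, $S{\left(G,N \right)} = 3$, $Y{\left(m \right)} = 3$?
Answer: $\frac{i \sqrt{198183}}{12} \approx 37.098 i$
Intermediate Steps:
$r = -7$ ($r = 2 + \left(6 \left(-2\right) + 3\right) = 2 + \left(-12 + 3\right) = 2 - 9 = -7$)
$l{\left(F \right)} = \left(3 + F\right)^{2}$
$J{\left(o \right)} = 16 o$ ($J{\left(o \right)} = \left(3 - 7\right)^{2} o = \left(-4\right)^{2} o = 16 o$)
$\sqrt{R{\left(192 \right)} + J{\left(-86 \right)}} = \sqrt{- \frac{52}{192} + 16 \left(-86\right)} = \sqrt{\left(-52\right) \frac{1}{192} - 1376} = \sqrt{- \frac{13}{48} - 1376} = \sqrt{- \frac{66061}{48}} = \frac{i \sqrt{198183}}{12}$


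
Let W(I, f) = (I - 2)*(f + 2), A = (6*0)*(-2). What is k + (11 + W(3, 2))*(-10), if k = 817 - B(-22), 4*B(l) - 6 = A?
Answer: 1331/2 ≈ 665.50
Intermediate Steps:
A = 0 (A = 0*(-2) = 0)
B(l) = 3/2 (B(l) = 3/2 + (1/4)*0 = 3/2 + 0 = 3/2)
W(I, f) = (-2 + I)*(2 + f)
k = 1631/2 (k = 817 - 1*3/2 = 817 - 3/2 = 1631/2 ≈ 815.50)
k + (11 + W(3, 2))*(-10) = 1631/2 + (11 + (-4 - 2*2 + 2*3 + 3*2))*(-10) = 1631/2 + (11 + (-4 - 4 + 6 + 6))*(-10) = 1631/2 + (11 + 4)*(-10) = 1631/2 + 15*(-10) = 1631/2 - 150 = 1331/2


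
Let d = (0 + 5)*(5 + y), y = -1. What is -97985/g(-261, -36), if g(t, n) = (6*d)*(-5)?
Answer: 19597/120 ≈ 163.31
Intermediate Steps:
d = 20 (d = (0 + 5)*(5 - 1) = 5*4 = 20)
g(t, n) = -600 (g(t, n) = (6*20)*(-5) = 120*(-5) = -600)
-97985/g(-261, -36) = -97985/(-600) = -97985*(-1/600) = 19597/120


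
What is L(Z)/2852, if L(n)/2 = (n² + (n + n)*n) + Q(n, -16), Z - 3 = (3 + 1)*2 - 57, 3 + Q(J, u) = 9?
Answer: 3177/713 ≈ 4.4558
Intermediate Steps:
Q(J, u) = 6 (Q(J, u) = -3 + 9 = 6)
Z = -46 (Z = 3 + ((3 + 1)*2 - 57) = 3 + (4*2 - 57) = 3 + (8 - 57) = 3 - 49 = -46)
L(n) = 12 + 6*n² (L(n) = 2*((n² + (n + n)*n) + 6) = 2*((n² + (2*n)*n) + 6) = 2*((n² + 2*n²) + 6) = 2*(3*n² + 6) = 2*(6 + 3*n²) = 12 + 6*n²)
L(Z)/2852 = (12 + 6*(-46)²)/2852 = (12 + 6*2116)*(1/2852) = (12 + 12696)*(1/2852) = 12708*(1/2852) = 3177/713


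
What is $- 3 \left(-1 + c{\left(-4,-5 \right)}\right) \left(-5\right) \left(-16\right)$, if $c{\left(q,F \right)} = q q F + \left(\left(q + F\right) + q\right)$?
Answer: $22560$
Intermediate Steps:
$c{\left(q,F \right)} = F + 2 q + F q^{2}$ ($c{\left(q,F \right)} = q^{2} F + \left(\left(F + q\right) + q\right) = F q^{2} + \left(F + 2 q\right) = F + 2 q + F q^{2}$)
$- 3 \left(-1 + c{\left(-4,-5 \right)}\right) \left(-5\right) \left(-16\right) = - 3 \left(-1 - \left(13 + 80\right)\right) \left(-5\right) \left(-16\right) = - 3 \left(-1 - 93\right) \left(-5\right) \left(-16\right) = \left(-3\right) \left(-94\right) \left(-5\right) \left(-16\right) = 282 \left(-5\right) \left(-16\right) = \left(-1410\right) \left(-16\right) = 22560$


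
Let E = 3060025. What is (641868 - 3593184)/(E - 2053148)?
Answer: -2951316/1006877 ≈ -2.9312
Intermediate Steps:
(641868 - 3593184)/(E - 2053148) = (641868 - 3593184)/(3060025 - 2053148) = -2951316/1006877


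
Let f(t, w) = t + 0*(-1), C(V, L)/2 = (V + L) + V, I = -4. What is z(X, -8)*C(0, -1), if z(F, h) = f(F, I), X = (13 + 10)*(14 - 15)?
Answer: 46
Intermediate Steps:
C(V, L) = 2*L + 4*V (C(V, L) = 2*((V + L) + V) = 2*((L + V) + V) = 2*(L + 2*V) = 2*L + 4*V)
X = -23 (X = 23*(-1) = -23)
f(t, w) = t (f(t, w) = t + 0 = t)
z(F, h) = F
z(X, -8)*C(0, -1) = -23*(2*(-1) + 4*0) = -23*(-2 + 0) = -23*(-2) = 46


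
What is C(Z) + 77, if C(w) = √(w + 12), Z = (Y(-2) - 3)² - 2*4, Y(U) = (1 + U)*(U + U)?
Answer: 77 + √5 ≈ 79.236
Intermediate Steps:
Y(U) = 2*U*(1 + U) (Y(U) = (1 + U)*(2*U) = 2*U*(1 + U))
Z = -7 (Z = (2*(-2)*(1 - 2) - 3)² - 2*4 = (2*(-2)*(-1) - 3)² - 8 = (4 - 3)² - 8 = 1² - 8 = 1 - 8 = -7)
C(w) = √(12 + w)
C(Z) + 77 = √(12 - 7) + 77 = √5 + 77 = 77 + √5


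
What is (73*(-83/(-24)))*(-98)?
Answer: -296891/12 ≈ -24741.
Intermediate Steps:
(73*(-83/(-24)))*(-98) = (73*(-83*(-1/24)))*(-98) = (73*(83/24))*(-98) = (6059/24)*(-98) = -296891/12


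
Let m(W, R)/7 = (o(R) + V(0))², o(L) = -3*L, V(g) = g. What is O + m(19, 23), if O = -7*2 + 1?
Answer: 33314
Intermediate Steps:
O = -13 (O = -14 + 1 = -13)
m(W, R) = 63*R² (m(W, R) = 7*(-3*R + 0)² = 7*(-3*R)² = 7*(9*R²) = 63*R²)
O + m(19, 23) = -13 + 63*23² = -13 + 63*529 = -13 + 33327 = 33314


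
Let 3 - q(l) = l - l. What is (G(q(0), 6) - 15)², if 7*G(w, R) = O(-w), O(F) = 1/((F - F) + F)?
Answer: 99856/441 ≈ 226.43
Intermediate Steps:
q(l) = 3 (q(l) = 3 - (l - l) = 3 - 1*0 = 3 + 0 = 3)
O(F) = 1/F (O(F) = 1/(0 + F) = 1/F)
G(w, R) = -1/(7*w) (G(w, R) = 1/(7*((-w))) = (-1/w)/7 = -1/(7*w))
(G(q(0), 6) - 15)² = (-⅐/3 - 15)² = (-⅐*⅓ - 15)² = (-1/21 - 15)² = (-316/21)² = 99856/441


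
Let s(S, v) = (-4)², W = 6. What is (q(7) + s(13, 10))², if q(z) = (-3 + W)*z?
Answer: 1369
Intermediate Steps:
q(z) = 3*z (q(z) = (-3 + 6)*z = 3*z)
s(S, v) = 16
(q(7) + s(13, 10))² = (3*7 + 16)² = (21 + 16)² = 37² = 1369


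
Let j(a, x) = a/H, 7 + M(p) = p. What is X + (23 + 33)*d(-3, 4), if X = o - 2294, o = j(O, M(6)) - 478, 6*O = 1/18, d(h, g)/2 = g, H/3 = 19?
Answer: -14306543/6156 ≈ -2324.0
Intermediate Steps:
H = 57 (H = 3*19 = 57)
d(h, g) = 2*g
M(p) = -7 + p
O = 1/108 (O = (⅙)/18 = (⅙)*(1/18) = 1/108 ≈ 0.0092593)
j(a, x) = a/57
o = -2942567/6156 (o = (1/57)*(1/108) - 478 = 1/6156 - 478 = -2942567/6156 ≈ -478.00)
X = -17064431/6156 (X = -2942567/6156 - 2294 = -17064431/6156 ≈ -2772.0)
X + (23 + 33)*d(-3, 4) = -17064431/6156 + (23 + 33)*(2*4) = -17064431/6156 + 56*8 = -17064431/6156 + 448 = -14306543/6156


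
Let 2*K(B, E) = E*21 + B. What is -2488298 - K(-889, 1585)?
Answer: -2504496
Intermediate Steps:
K(B, E) = B/2 + 21*E/2 (K(B, E) = (E*21 + B)/2 = (21*E + B)/2 = (B + 21*E)/2 = B/2 + 21*E/2)
-2488298 - K(-889, 1585) = -2488298 - ((1/2)*(-889) + (21/2)*1585) = -2488298 - (-889/2 + 33285/2) = -2488298 - 1*16198 = -2488298 - 16198 = -2504496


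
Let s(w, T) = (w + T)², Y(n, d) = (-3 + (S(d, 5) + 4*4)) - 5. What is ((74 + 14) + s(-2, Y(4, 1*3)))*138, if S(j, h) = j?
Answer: 23322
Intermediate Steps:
Y(n, d) = 8 + d (Y(n, d) = (-3 + (d + 4*4)) - 5 = (-3 + (d + 16)) - 5 = (-3 + (16 + d)) - 5 = (13 + d) - 5 = 8 + d)
s(w, T) = (T + w)²
((74 + 14) + s(-2, Y(4, 1*3)))*138 = ((74 + 14) + ((8 + 1*3) - 2)²)*138 = (88 + ((8 + 3) - 2)²)*138 = (88 + (11 - 2)²)*138 = (88 + 9²)*138 = (88 + 81)*138 = 169*138 = 23322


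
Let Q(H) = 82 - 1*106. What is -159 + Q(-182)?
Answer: -183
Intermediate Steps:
Q(H) = -24 (Q(H) = 82 - 106 = -24)
-159 + Q(-182) = -159 - 24 = -183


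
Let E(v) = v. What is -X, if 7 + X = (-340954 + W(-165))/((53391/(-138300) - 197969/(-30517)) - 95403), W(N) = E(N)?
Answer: 459555300638443/134207572221249 ≈ 3.4242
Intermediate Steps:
W(N) = N
X = -459555300638443/134207572221249 (X = -7 + (-340954 - 165)/((53391/(-138300) - 197969/(-30517)) - 95403) = -7 - 341119/((53391*(-1/138300) - 197969*(-1/30517)) - 95403) = -7 - 341119/((-17797/46100 + 197969/30517) - 95403) = -7 - 341119/(8583259851/1406833700 - 95403) = -7 - 341119/(-134207572221249/1406833700) = -7 - 341119*(-1406833700/134207572221249) = -7 + 479897704910300/134207572221249 = -459555300638443/134207572221249 ≈ -3.4242)
-X = -1*(-459555300638443/134207572221249) = 459555300638443/134207572221249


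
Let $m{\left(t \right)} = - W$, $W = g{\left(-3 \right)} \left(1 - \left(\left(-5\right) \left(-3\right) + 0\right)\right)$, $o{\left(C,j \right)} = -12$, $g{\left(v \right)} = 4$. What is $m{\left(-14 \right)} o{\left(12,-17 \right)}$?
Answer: $-672$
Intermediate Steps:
$W = -56$ ($W = 4 \left(1 - \left(\left(-5\right) \left(-3\right) + 0\right)\right) = 4 \left(1 - \left(15 + 0\right)\right) = 4 \left(1 - 15\right) = 4 \left(-14\right) = -56$)
$m{\left(t \right)} = 56$ ($m{\left(t \right)} = \left(-1\right) \left(-56\right) = 56$)
$m{\left(-14 \right)} o{\left(12,-17 \right)} = 56 \left(-12\right) = -672$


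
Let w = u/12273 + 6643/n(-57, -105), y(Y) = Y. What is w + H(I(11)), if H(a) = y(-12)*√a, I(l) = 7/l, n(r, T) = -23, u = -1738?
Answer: -81569513/282279 - 12*√77/11 ≈ -298.54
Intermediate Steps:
w = -81569513/282279 (w = -1738/12273 + 6643/(-23) = -1738*1/12273 + 6643*(-1/23) = -1738/12273 - 6643/23 = -81569513/282279 ≈ -288.97)
H(a) = -12*√a
w + H(I(11)) = -81569513/282279 - 12*√77/11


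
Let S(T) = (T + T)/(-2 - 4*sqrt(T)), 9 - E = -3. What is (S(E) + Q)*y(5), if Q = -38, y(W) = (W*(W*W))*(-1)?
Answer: 221750/47 + 6000*sqrt(3)/47 ≈ 4939.2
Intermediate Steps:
E = 12 (E = 9 - 1*(-3) = 9 + 3 = 12)
S(T) = 2*T/(-2 - 4*sqrt(T)) (S(T) = (2*T)/(-2 - 4*sqrt(T)) = 2*T/(-2 - 4*sqrt(T)))
y(W) = -W**3 (y(W) = (W*W**2)*(-1) = W**3*(-1) = -W**3)
(S(E) + Q)*y(5) = (-1*12/(1 + 2*sqrt(12)) - 38)*(-1*5**3) = (-1*12/(1 + 2*(2*sqrt(3))) - 38)*(-1*125) = (-1*12/(1 + 4*sqrt(3)) - 38)*(-125) = (-12/(1 + 4*sqrt(3)) - 38)*(-125) = (-38 - 12/(1 + 4*sqrt(3)))*(-125) = 4750 + 1500/(1 + 4*sqrt(3))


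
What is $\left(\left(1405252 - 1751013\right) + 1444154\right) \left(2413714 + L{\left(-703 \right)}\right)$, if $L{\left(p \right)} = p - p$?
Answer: $2651206561602$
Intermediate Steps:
$L{\left(p \right)} = 0$
$\left(\left(1405252 - 1751013\right) + 1444154\right) \left(2413714 + L{\left(-703 \right)}\right) = \left(\left(1405252 - 1751013\right) + 1444154\right) \left(2413714 + 0\right) = \left(-345761 + 1444154\right) 2413714 = 1098393 \cdot 2413714 = 2651206561602$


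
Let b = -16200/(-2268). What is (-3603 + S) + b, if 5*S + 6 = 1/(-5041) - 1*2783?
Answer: -146570101/35287 ≈ -4153.7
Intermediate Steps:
b = 50/7 (b = -16200*(-1/2268) = 50/7 ≈ 7.1429)
S = -2811870/5041 (S = -6/5 + (1/(-5041) - 1*2783)/5 = -6/5 + (-1/5041 - 2783)/5 = -6/5 + (⅕)*(-14029104/5041) = -6/5 - 14029104/25205 = -2811870/5041 ≈ -557.80)
(-3603 + S) + b = (-3603 - 2811870/5041) + 50/7 = -20974593/5041 + 50/7 = -146570101/35287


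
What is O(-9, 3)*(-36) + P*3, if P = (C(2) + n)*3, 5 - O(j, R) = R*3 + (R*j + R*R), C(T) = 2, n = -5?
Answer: -531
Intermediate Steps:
O(j, R) = 5 - R² - 3*R - R*j (O(j, R) = 5 - (R*3 + (R*j + R*R)) = 5 - (3*R + (R*j + R²)) = 5 - (3*R + (R² + R*j)) = 5 - (R² + 3*R + R*j) = 5 + (-R² - 3*R - R*j) = 5 - R² - 3*R - R*j)
P = -9 (P = (2 - 5)*3 = -3*3 = -9)
O(-9, 3)*(-36) + P*3 = (5 - 1*3² - 3*3 - 1*3*(-9))*(-36) - 9*3 = (5 - 1*9 - 9 + 27)*(-36) - 27 = (5 - 9 - 9 + 27)*(-36) - 27 = 14*(-36) - 27 = -504 - 27 = -531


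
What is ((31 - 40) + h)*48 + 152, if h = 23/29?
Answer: -7016/29 ≈ -241.93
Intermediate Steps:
h = 23/29 (h = 23*(1/29) = 23/29 ≈ 0.79310)
((31 - 40) + h)*48 + 152 = ((31 - 40) + 23/29)*48 + 152 = (-9 + 23/29)*48 + 152 = -238/29*48 + 152 = -11424/29 + 152 = -7016/29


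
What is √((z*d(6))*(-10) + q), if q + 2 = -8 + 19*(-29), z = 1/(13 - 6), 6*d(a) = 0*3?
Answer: I*√561 ≈ 23.685*I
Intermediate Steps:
d(a) = 0 (d(a) = (0*3)/6 = (⅙)*0 = 0)
z = ⅐ (z = 1/7 = ⅐ ≈ 0.14286)
q = -561 (q = -2 + (-8 + 19*(-29)) = -2 + (-8 - 551) = -2 - 559 = -561)
√((z*d(6))*(-10) + q) = √(((⅐)*0)*(-10) - 561) = √(0*(-10) - 561) = √(0 - 561) = √(-561) = I*√561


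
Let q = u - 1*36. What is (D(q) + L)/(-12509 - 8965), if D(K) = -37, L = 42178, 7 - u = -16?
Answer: -14047/7158 ≈ -1.9624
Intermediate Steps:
u = 23 (u = 7 - 1*(-16) = 7 + 16 = 23)
q = -13 (q = 23 - 1*36 = 23 - 36 = -13)
(D(q) + L)/(-12509 - 8965) = (-37 + 42178)/(-12509 - 8965) = 42141/(-21474) = 42141*(-1/21474) = -14047/7158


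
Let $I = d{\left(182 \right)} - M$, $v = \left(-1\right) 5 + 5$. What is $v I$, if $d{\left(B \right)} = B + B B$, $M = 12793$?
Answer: $0$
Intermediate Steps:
$d{\left(B \right)} = B + B^{2}$
$v = 0$ ($v = -5 + 5 = 0$)
$I = 20513$ ($I = 182 \left(1 + 182\right) - 12793 = 182 \cdot 183 - 12793 = 33306 - 12793 = 20513$)
$v I = 0 \cdot 20513 = 0$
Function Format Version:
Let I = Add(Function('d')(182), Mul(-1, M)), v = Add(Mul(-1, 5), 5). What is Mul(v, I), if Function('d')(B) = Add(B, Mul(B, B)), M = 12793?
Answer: 0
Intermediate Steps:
Function('d')(B) = Add(B, Pow(B, 2))
v = 0 (v = Add(-5, 5) = 0)
I = 20513 (I = Add(Mul(182, Add(1, 182)), Mul(-1, 12793)) = Add(Mul(182, 183), -12793) = Add(33306, -12793) = 20513)
Mul(v, I) = Mul(0, 20513) = 0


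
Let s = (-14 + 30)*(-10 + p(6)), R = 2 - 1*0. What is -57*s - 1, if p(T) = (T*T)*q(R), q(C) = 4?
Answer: -122209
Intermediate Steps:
R = 2 (R = 2 + 0 = 2)
p(T) = 4*T² (p(T) = (T*T)*4 = T²*4 = 4*T²)
s = 2144 (s = (-14 + 30)*(-10 + 4*6²) = 16*(-10 + 4*36) = 16*(-10 + 144) = 16*134 = 2144)
-57*s - 1 = -57*2144 - 1 = -122208 - 1 = -122209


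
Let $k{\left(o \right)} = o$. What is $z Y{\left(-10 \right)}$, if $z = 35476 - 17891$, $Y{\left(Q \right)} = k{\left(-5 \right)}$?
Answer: $-87925$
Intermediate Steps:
$Y{\left(Q \right)} = -5$
$z = 17585$
$z Y{\left(-10 \right)} = 17585 \left(-5\right) = -87925$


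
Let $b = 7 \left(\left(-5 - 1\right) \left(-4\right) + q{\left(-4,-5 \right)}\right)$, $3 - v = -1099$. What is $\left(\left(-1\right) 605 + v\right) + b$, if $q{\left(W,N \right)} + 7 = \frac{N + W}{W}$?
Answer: $\frac{2527}{4} \approx 631.75$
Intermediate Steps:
$q{\left(W,N \right)} = -7 + \frac{N + W}{W}$
$v = 1102$ ($v = 3 - -1099 = 3 + 1099 = 1102$)
$b = \frac{539}{4}$ ($b = 7 \left(\left(-5 - 1\right) \left(-4\right) - \left(6 + \frac{5}{-4}\right)\right) = 7 \left(\left(-5 - 1\right) \left(-4\right) - \frac{19}{4}\right) = 7 \left(\left(-6\right) \left(-4\right) + \left(-6 + \frac{5}{4}\right)\right) = 7 \left(24 - \frac{19}{4}\right) = 7 \cdot \frac{77}{4} = \frac{539}{4} \approx 134.75$)
$\left(\left(-1\right) 605 + v\right) + b = \left(\left(-1\right) 605 + 1102\right) + \frac{539}{4} = \left(-605 + 1102\right) + \frac{539}{4} = 497 + \frac{539}{4} = \frac{2527}{4}$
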